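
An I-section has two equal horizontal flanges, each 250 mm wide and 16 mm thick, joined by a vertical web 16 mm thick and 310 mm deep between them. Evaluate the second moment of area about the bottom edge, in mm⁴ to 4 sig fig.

Split into non-overlapping primitives; take the origin at the lower-left of the bounding box.
Bottom flange: 250 × 16, A = 4 000 mm², y = 8 mm, Ī = 85333.3 mm⁴.
Web: 16 × 310, A = 4 960 mm², y = 171 mm, Ī = 39 721 333 mm⁴.
Top flange: 250 × 16, A = 4 000 mm², y = 334 mm, Ī = 85333.3 mm⁴.
Transfer each piece to a horizontal axis along the bottom face using Ī + A·d² with d = y − 0:
  bottom flange: d = 8 mm → contributes +341 333 mm⁴
  web: d = 171 mm → contributes +184 756 693 mm⁴
  top flange: d = 334 mm → contributes +446 309 333 mm⁴
Total I = 631 407 360 mm⁴.

I_base ≈ 6.314 × 10⁸ mm⁴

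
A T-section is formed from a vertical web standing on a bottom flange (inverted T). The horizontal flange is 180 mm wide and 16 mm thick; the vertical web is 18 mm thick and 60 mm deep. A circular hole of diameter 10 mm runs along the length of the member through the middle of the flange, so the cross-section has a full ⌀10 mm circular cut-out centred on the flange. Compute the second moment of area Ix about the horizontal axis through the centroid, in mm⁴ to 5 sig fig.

Ix ≈ 1.5105 × 10⁶ mm⁴

Break the section into simple shapes (no overlaps), measuring from the bottom-left corner of the bounding box.
Flange: 180 × 16, A = 2 880 mm², y = 8 mm, Ī = 61 440 mm⁴.
Web: 18 × 60, A = 1 080 mm², y = 46 mm, Ī = 324 000 mm⁴.
Hole (subtracted): ⌀10, A = 78.53982 mm², y = 8 mm, Ī = 490.8739 mm⁴.
Centroid: ȳ = ΣA·y / ΣA = 18.57334 mm.
Transfer each piece to the horizontal axis through the centroid using Ī + A·d² with d = y − 18.57334:
  flange: d = -10.57334 mm → contributes +383411.1 mm⁴
  web: d = 27.42666 mm → contributes +1 136 399 mm⁴
  hole: d = -10.57334 mm → contributes −9271.274 mm⁴
Total I = 1 510 539 mm⁴.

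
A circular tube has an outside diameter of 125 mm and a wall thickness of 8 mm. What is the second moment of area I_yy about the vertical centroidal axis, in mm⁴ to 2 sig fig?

I_yy ≈ 5.1 × 10⁶ mm⁴

Break the section into simple shapes (no overlaps), measuring from the bottom-left corner of the bounding box.
Outer circle: ⌀125, A = 12 272 mm², x = 62.5 mm, Ī = 11 984 225 mm⁴.
Bore (subtracted): ⌀109, A = 9 331 mm², x = 62.5 mm, Ī = 6 929 085 mm⁴.
By symmetry the centroid is at mid-width, x̄ = 62.5 mm.
All pieces are centred on the vertical centroidal axis, so I = ΣĪ (holes subtracted) = 5 055 140 mm⁴.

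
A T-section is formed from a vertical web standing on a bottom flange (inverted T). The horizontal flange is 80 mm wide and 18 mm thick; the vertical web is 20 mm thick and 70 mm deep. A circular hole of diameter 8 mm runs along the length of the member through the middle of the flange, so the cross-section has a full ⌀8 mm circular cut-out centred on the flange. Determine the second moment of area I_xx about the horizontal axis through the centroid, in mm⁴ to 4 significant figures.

Treat the section as a set of non-overlapping primitives; coordinates are from the bounding-box lower-left.
Flange: 80 × 18, A = 1 440 mm², y = 9 mm, Ī = 38 880 mm⁴.
Web: 20 × 70, A = 1 400 mm², y = 53 mm, Ī = 571 667 mm⁴.
Hole (subtracted): ⌀8, A = 50.2655 mm², y = 9 mm, Ī = 201.062 mm⁴.
Centroid: ȳ = ΣA·y / ΣA = 31.081 mm.
Transfer each piece to the horizontal axis through the centroid using Ī + A·d² with d = y − 31.081:
  flange: d = -22.081 mm → contributes +740 979 mm⁴
  web: d = 21.919 mm → contributes +1 244 289 mm⁴
  hole: d = -22.081 mm → contributes −24708.9 mm⁴
Total I = 1 960 559 mm⁴.

I_xx ≈ 1.961 × 10⁶ mm⁴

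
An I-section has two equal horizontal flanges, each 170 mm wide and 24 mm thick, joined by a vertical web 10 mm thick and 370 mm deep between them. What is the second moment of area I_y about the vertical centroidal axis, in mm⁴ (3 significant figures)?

Split into non-overlapping primitives; take the origin at the lower-left of the bounding box.
Bottom flange: 170 × 24, A = 4 080 mm², x = 85 mm, Ī = 9 826 000 mm⁴.
Web: 10 × 370, A = 3 700 mm², x = 85 mm, Ī = 30 833 mm⁴.
Top flange: 170 × 24, A = 4 080 mm², x = 85 mm, Ī = 9 826 000 mm⁴.
By symmetry the centroid is at mid-width, x̄ = 85 mm.
All pieces are centred on the vertical centroidal axis, so I = ΣĪ = 19 682 833 mm⁴.

I_y ≈ 1.97 × 10⁷ mm⁴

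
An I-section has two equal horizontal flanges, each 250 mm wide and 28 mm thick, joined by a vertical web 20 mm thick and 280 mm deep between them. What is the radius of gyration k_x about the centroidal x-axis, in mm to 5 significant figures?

Treat the section as a set of non-overlapping primitives; coordinates are from the bounding-box lower-left.
Bottom flange: 250 × 28, A = 7 000 mm², y = 14 mm, Ī = 457333.3 mm⁴.
Web: 20 × 280, A = 5 600 mm², y = 168 mm, Ī = 36 586 667 mm⁴.
Top flange: 250 × 28, A = 7 000 mm², y = 322 mm, Ī = 457333.3 mm⁴.
By symmetry the centroid is at mid-height, ȳ = 168 mm.
Transfer each piece to the centroidal x-axis using Ī + A·d² with d = y − 168:
  bottom flange: d = -154 mm → contributes +166 469 333 mm⁴
  web: d = 0 mm → contributes +36 586 667 mm⁴
  top flange: d = 154 mm → contributes +166 469 333 mm⁴
Total I = 369 525 333 mm⁴.
Radius of gyration: k = √(I/A) = √(369 525 333 / 19 600) = 137.3074 mm.

k_x ≈ 137.31 mm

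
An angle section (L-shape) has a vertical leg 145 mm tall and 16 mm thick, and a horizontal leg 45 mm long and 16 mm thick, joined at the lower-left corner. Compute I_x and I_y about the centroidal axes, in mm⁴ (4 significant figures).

Decompose the section into non-overlapping parts with the origin at the bottom-left of its bounding rectangle.
Vertical leg: 16 × 145, A = 2 320 mm², y = 72.5 mm, Ī = 4 064 833 mm⁴.
Horizontal leg (remainder): 29 × 16, A = 464 mm², y = 8 mm, Ī = 9898.67 mm⁴.
Centroid: ȳ = ΣA·y / ΣA = 61.75 mm.
Transfer each piece to the centroidal x-axis using Ī + A·d² with d = y − 61.75:
  vertical leg: d = 10.75 mm → contributes +4 332 938 mm⁴
  horizontal leg (remainder): d = -53.75 mm → contributes +1 350 424 mm⁴
Total I = 5 683 362 mm⁴.
For the y-axis: x̄ = 11.75 mm.
Repeating about the centroidal y-axis gives I_y = 277 762 mm⁴.

I_x ≈ 5.683 × 10⁶ mm⁴, I_y ≈ 2.778 × 10⁵ mm⁴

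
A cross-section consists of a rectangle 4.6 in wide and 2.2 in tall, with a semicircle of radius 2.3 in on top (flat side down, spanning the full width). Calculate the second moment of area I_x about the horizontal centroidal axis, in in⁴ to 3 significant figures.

Split into non-overlapping primitives; take the origin at the lower-left of the bounding box.
Rectangular body: 4.6 × 2.2, A = 10.12 in², y = 1.1 in, Ī = 4.0817 in⁴.
Semicircular cap: semicircle r = 2.3, A = 8.3095 in², y = 3.1762 in, Ī = 3.0714 in⁴.
Centroid: ȳ = ΣA·y / ΣA = 2.0361 in.
Transfer each piece to the horizontal centroidal axis using Ī + A·d² with d = y − 2.0361:
  rectangular body: d = -0.9361 in → contributes +12.95 in⁴
  semicircular cap: d = 1.1401 in → contributes +13.872 in⁴
Total I = 26.821 in⁴.

I_x ≈ 26.8 in⁴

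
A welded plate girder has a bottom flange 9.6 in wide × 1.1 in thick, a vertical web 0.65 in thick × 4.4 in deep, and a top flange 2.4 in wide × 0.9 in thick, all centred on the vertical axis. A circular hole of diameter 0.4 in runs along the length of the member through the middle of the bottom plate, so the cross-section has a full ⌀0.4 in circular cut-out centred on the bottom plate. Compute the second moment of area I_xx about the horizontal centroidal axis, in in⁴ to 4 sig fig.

I_xx ≈ 65.76 in⁴

Treat the section as a set of non-overlapping primitives; coordinates are from the bounding-box lower-left.
Bottom plate: 9.6 × 1.1, A = 10.56 in², y = 0.55 in, Ī = 1.0648 in⁴.
Web plate: 0.65 × 4.4, A = 2.86 in², y = 3.3 in, Ī = 4.61413 in⁴.
Top plate: 2.4 × 0.9, A = 2.16 in², y = 5.95 in, Ī = 0.1458 in⁴.
Hole (subtracted): ⌀0.4, A = 0.125664 in², y = 0.55 in, Ī = 0.00125664 in⁴.
Centroid: ȳ = ΣA·y / ΣA = 1.81366 in.
Transfer each piece to the horizontal centroidal axis using Ī + A·d² with d = y − 1.81366:
  bottom plate: d = -1.26366 in → contributes +17.9273 in⁴
  web plate: d = 1.48634 in → contributes +10.9325 in⁴
  top plate: d = 4.13634 in → contributes +37.1019 in⁴
  hole: d = -1.26366 in → contributes −0.20192 in⁴
Total I = 65.7598 in⁴.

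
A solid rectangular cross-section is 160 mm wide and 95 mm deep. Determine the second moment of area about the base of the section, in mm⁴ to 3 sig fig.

I_base ≈ 4.57 × 10⁷ mm⁴

The section: 160 × 95, A = 15 200 mm², y = 47.5 mm, Ī = 11 431 667 mm⁴.
Transfer it to the bottom edge using Ī + A·d² with d = y − 0:
  the section: d = 47.5 mm → contributes +45 726 667 mm⁴
Total I = 45 726 667 mm⁴.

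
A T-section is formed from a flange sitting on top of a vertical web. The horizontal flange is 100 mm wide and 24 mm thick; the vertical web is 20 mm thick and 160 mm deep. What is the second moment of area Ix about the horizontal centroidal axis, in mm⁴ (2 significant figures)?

Break the section into simple shapes (no overlaps), measuring from the bottom-left corner of the bounding box.
Flange: 100 × 24, A = 2 400 mm², y = 172 mm, Ī = 115 200 mm⁴.
Web: 20 × 160, A = 3 200 mm², y = 80 mm, Ī = 6 826 667 mm⁴.
Centroid: ȳ = ΣA·y / ΣA = 119.4 mm.
Transfer each piece to the horizontal centroidal axis using Ī + A·d² with d = y − 119.4:
  flange: d = 52.57 mm → contributes +6 748 212 mm⁴
  web: d = -39.43 mm → contributes +11 801 426 mm⁴
Total I = 18 549 638 mm⁴.

Ix ≈ 1.9 × 10⁷ mm⁴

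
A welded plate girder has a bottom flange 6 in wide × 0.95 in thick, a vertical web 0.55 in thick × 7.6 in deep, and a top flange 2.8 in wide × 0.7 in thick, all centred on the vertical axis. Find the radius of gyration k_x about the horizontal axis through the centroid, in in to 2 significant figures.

k_x ≈ 3.4 in

Split into non-overlapping primitives; take the origin at the lower-left of the bounding box.
Bottom plate: 6 × 0.95, A = 5.7 in², y = 0.475 in, Ī = 0.4287 in⁴.
Web plate: 0.55 × 7.6, A = 4.18 in², y = 4.75 in, Ī = 20.12 in⁴.
Top plate: 2.8 × 0.7, A = 1.96 in², y = 8.9 in, Ī = 0.08003 in⁴.
Centroid: ȳ = ΣA·y / ΣA = 3.379 in.
Transfer each piece to the horizontal axis through the centroid using Ī + A·d² with d = y − 3.379:
  bottom plate: d = -2.904 in → contributes +48.5 in⁴
  web plate: d = 1.371 in → contributes +27.98 in⁴
  top plate: d = 5.521 in → contributes +59.83 in⁴
Total I = 136.3 in⁴.
Radius of gyration: k = √(I/A) = √(136.3 / 11.84) = 3.393 in.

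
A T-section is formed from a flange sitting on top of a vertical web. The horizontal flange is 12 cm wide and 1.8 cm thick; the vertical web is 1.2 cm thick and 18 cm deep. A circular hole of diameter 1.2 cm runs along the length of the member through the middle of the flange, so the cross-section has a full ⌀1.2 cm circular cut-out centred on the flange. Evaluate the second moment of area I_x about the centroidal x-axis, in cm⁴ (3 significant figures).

I_x ≈ 1620 cm⁴

Treat the section as a set of non-overlapping primitives; coordinates are from the bounding-box lower-left.
Flange: 12 × 1.8, A = 21.6 cm², y = 18.9 cm, Ī = 5.832 cm⁴.
Web: 1.2 × 18, A = 21.6 cm², y = 9 cm, Ī = 583.2 cm⁴.
Hole (subtracted): ⌀1.2, A = 1.131 cm², y = 18.9 cm, Ī = 0.10179 cm⁴.
Centroid: ȳ = ΣA·y / ΣA = 13.817 cm.
Transfer each piece to the centroidal x-axis using Ī + A·d² with d = y − 13.817:
  flange: d = 5.0831 cm → contributes +563.93 cm⁴
  web: d = -4.8169 cm → contributes +1084.4 cm⁴
  hole: d = 5.0831 cm → contributes −29.323 cm⁴
Total I = 1 619 cm⁴.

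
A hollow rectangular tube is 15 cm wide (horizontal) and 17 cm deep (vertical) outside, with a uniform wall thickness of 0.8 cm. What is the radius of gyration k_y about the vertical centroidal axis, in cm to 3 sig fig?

k_y ≈ 5.90 cm

Decompose the section into non-overlapping parts with the origin at the bottom-left of its bounding rectangle.
Outer rectangle: 15 × 17, A = 255 cm², x = 7.5 cm, Ī = 4781.3 cm⁴.
Inner void (subtracted): 13.4 × 15.4, A = 206.36 cm², x = 7.5 cm, Ī = 3087.8 cm⁴.
By symmetry the centroid is at mid-width, x̄ = 7.5 cm.
All pieces are centred on the vertical centroidal axis, so I = ΣĪ (holes subtracted) = 1693.4 cm⁴.
Radius of gyration: k = √(I/A) = √(1693.4 / 48.64) = 5.9004 cm.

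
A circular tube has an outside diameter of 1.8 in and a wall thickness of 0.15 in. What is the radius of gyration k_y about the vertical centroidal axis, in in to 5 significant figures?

k_y ≈ 0.58577 in

Split into non-overlapping primitives; take the origin at the lower-left of the bounding box.
Outer circle: ⌀1.8, A = 2.54469 in², x = 0.9 in, Ī = 0.5152997 in⁴.
Bore (subtracted): ⌀1.5, A = 1.767146 in², x = 0.9 in, Ī = 0.2485049 in⁴.
By symmetry the centroid is at mid-width, x̄ = 0.9 in.
All pieces are centred on the vertical centroidal axis, so I = ΣĪ (holes subtracted) = 0.2667948 in⁴.
Radius of gyration: k = √(I/A) = √(0.2667948 / 0.7775442) = 0.5857687 in.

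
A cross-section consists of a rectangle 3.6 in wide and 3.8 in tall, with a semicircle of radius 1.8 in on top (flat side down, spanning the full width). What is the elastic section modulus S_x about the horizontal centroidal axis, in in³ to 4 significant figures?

S_x ≈ 14.76 in³

Treat the section as a set of non-overlapping primitives; coordinates are from the bounding-box lower-left.
Rectangular body: 3.6 × 3.8, A = 13.68 in², y = 1.9 in, Ī = 16.4616 in⁴.
Semicircular cap: semicircle r = 1.8, A = 5.08938 in², y = 4.56394 in, Ī = 1.15218 in⁴.
Centroid: ȳ = ΣA·y / ΣA = 2.62234 in.
Transfer each piece to the horizontal centroidal axis using Ī + A·d² with d = y − 2.62234:
  rectangular body: d = -0.722337 in → contributes +23.5994 in⁴
  semicircular cap: d = 1.94161 in → contributes +20.3383 in⁴
Total I = 43.9377 in⁴.
Extreme fibre distance c = 2.97766 in; S = I/c = 14.7558 in³.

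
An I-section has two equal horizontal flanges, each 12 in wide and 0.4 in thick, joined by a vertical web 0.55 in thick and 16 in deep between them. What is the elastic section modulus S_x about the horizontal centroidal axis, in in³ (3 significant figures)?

S_x ≈ 99.2 in³

Treat the section as a set of non-overlapping primitives; coordinates are from the bounding-box lower-left.
Bottom flange: 12 × 0.4, A = 4.8 in², y = 0.2 in, Ī = 0.064 in⁴.
Web: 0.55 × 16, A = 8.8 in², y = 8.4 in, Ī = 187.73 in⁴.
Top flange: 12 × 0.4, A = 4.8 in², y = 16.6 in, Ī = 0.064 in⁴.
By symmetry the centroid is at mid-height, ȳ = 8.4 in.
Transfer each piece to the horizontal centroidal axis using Ī + A·d² with d = y − 8.4:
  bottom flange: d = -8.2 in → contributes +322.82 in⁴
  web: d = 0 in → contributes +187.73 in⁴
  top flange: d = 8.2 in → contributes +322.82 in⁴
Total I = 833.37 in⁴.
Extreme fibre distance c = 8.4 in; S = I/c = 99.21 in³.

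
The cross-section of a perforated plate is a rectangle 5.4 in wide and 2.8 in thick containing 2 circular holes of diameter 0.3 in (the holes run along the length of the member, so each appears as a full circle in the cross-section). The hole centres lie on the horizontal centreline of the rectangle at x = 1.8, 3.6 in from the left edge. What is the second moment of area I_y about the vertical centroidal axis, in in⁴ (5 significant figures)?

I_y ≈ 36.626 in⁴

Decompose the section into non-overlapping parts with the origin at the bottom-left of its bounding rectangle.
Plate: 5.4 × 2.8, A = 15.12 in², x = 2.7 in, Ī = 36.7416 in⁴.
Hole 1 (subtracted): ⌀0.3, A = 0.07068583 in², x = 1.8 in, Ī = 0.0003976078 in⁴.
Hole 2 (subtracted): ⌀0.3, A = 0.07068583 in², x = 3.6 in, Ī = 0.0003976078 in⁴.
By symmetry the centroid is at mid-width, x̄ = 2.7 in.
Transfer each piece to the vertical centroidal axis using Ī + A·d² with d = x − 2.7:
  plate: d = 0 in → contributes +36.7416 in⁴
  hole 1: d = -0.9 in → contributes −0.05765313 in⁴
  hole 2: d = 0.9 in → contributes −0.05765313 in⁴
Total I = 36.62629 in⁴.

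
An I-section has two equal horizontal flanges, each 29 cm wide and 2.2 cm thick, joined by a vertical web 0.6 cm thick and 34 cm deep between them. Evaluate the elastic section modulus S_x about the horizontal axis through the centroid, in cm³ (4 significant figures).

Break the section into simple shapes (no overlaps), measuring from the bottom-left corner of the bounding box.
Bottom flange: 29 × 2.2, A = 63.8 cm², y = 1.1 cm, Ī = 25.7327 cm⁴.
Web: 0.6 × 34, A = 20.4 cm², y = 19.2 cm, Ī = 1965.2 cm⁴.
Top flange: 29 × 2.2, A = 63.8 cm², y = 37.3 cm, Ī = 25.7327 cm⁴.
By symmetry the centroid is at mid-height, ȳ = 19.2 cm.
Transfer each piece to the horizontal axis through the centroid using Ī + A·d² with d = y − 19.2:
  bottom flange: d = -18.1 cm → contributes +20927.3 cm⁴
  web: d = 0 cm → contributes +1965.2 cm⁴
  top flange: d = 18.1 cm → contributes +20927.3 cm⁴
Total I = 43819.7 cm⁴.
Extreme fibre distance c = 19.2 cm; S = I/c = 2282.28 cm³.

S_x ≈ 2282 cm³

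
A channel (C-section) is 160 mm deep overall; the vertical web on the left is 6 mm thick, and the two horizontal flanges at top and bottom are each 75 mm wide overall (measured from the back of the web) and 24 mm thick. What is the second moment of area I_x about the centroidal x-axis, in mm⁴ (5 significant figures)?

Decompose the section into non-overlapping parts with the origin at the bottom-left of its bounding rectangle.
Web: 6 × 160, A = 960 mm², y = 80 mm, Ī = 2 048 000 mm⁴.
Top flange (beyond web): 69 × 24, A = 1 656 mm², y = 148 mm, Ī = 79 488 mm⁴.
Bottom flange (beyond web): 69 × 24, A = 1 656 mm², y = 12 mm, Ī = 79 488 mm⁴.
By symmetry the centroid is at mid-height, ȳ = 80 mm.
Transfer each piece to the centroidal x-axis using Ī + A·d² with d = y − 80:
  web: d = 0 mm → contributes +2 048 000 mm⁴
  top flange (beyond web): d = 68 mm → contributes +7 736 832 mm⁴
  bottom flange (beyond web): d = -68 mm → contributes +7 736 832 mm⁴
Total I = 17 521 664 mm⁴.

I_x ≈ 1.7522 × 10⁷ mm⁴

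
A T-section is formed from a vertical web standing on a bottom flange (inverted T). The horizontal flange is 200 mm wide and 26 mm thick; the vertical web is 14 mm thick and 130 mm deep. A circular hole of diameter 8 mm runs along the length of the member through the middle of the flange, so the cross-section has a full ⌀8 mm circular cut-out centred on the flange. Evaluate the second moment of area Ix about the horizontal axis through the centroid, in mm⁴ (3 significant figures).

Ix ≈ 1.10 × 10⁷ mm⁴

Split into non-overlapping primitives; take the origin at the lower-left of the bounding box.
Flange: 200 × 26, A = 5 200 mm², y = 13 mm, Ī = 292 933 mm⁴.
Web: 14 × 130, A = 1 820 mm², y = 91 mm, Ī = 2 563 167 mm⁴.
Hole (subtracted): ⌀8, A = 50.265 mm², y = 13 mm, Ī = 201.06 mm⁴.
Centroid: ȳ = ΣA·y / ΣA = 33.368 mm.
Transfer each piece to the horizontal axis through the centroid using Ī + A·d² with d = y − 33.368:
  flange: d = -20.368 mm → contributes +2 450 195 mm⁴
  web: d = 57.632 mm → contributes +8 608 188 mm⁴
  hole: d = -20.368 mm → contributes −21 054 mm⁴
Total I = 11 037 329 mm⁴.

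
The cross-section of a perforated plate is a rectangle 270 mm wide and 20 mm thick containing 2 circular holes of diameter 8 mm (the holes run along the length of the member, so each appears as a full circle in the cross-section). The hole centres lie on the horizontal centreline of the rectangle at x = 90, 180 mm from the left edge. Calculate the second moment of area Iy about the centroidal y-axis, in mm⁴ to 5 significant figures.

Iy ≈ 3.2601 × 10⁷ mm⁴

Break the section into simple shapes (no overlaps), measuring from the bottom-left corner of the bounding box.
Plate: 270 × 20, A = 5 400 mm², x = 135 mm, Ī = 32 805 000 mm⁴.
Hole 1 (subtracted): ⌀8, A = 50.26548 mm², x = 90 mm, Ī = 201.0619 mm⁴.
Hole 2 (subtracted): ⌀8, A = 50.26548 mm², x = 180 mm, Ī = 201.0619 mm⁴.
By symmetry the centroid is at mid-width, x̄ = 135 mm.
Transfer each piece to the centroidal y-axis using Ī + A·d² with d = x − 135:
  plate: d = 0 mm → contributes +32 805 000 mm⁴
  hole 1: d = -45 mm → contributes −101988.7 mm⁴
  hole 2: d = 45 mm → contributes −101988.7 mm⁴
Total I = 32 601 023 mm⁴.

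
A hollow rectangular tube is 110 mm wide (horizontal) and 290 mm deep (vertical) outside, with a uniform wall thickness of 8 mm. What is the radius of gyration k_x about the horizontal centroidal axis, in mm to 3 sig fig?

k_x ≈ 101 mm

Break the section into simple shapes (no overlaps), measuring from the bottom-left corner of the bounding box.
Outer rectangle: 110 × 290, A = 31 900 mm², y = 145 mm, Ī = 223 565 833 mm⁴.
Inner void (subtracted): 94 × 274, A = 25 756 mm², y = 145 mm, Ī = 161 138 121 mm⁴.
By symmetry the centroid is at mid-height, ȳ = 145 mm.
All pieces are centred on the horizontal centroidal axis, so I = ΣĪ (holes subtracted) = 62 427 712 mm⁴.
Radius of gyration: k = √(I/A) = √(62 427 712 / 6 144) = 100.8 mm.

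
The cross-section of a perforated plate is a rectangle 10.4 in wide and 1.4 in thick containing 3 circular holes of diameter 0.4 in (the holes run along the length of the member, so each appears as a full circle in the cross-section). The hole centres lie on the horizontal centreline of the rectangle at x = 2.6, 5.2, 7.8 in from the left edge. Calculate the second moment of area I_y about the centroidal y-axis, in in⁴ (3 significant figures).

I_y ≈ 130 in⁴

Decompose the section into non-overlapping parts with the origin at the bottom-left of its bounding rectangle.
Plate: 10.4 × 1.4, A = 14.56 in², x = 5.2 in, Ī = 131.23 in⁴.
Hole 1 (subtracted): ⌀0.4, A = 0.12566 in², x = 2.6 in, Ī = 0.0012566 in⁴.
Hole 2 (subtracted): ⌀0.4, A = 0.12566 in², x = 5.2 in, Ī = 0.0012566 in⁴.
Hole 3 (subtracted): ⌀0.4, A = 0.12566 in², x = 7.8 in, Ī = 0.0012566 in⁴.
By symmetry the centroid is at mid-width, x̄ = 5.2 in.
Transfer each piece to the centroidal y-axis using Ī + A·d² with d = x − 5.2:
  plate: d = 0 in → contributes +131.23 in⁴
  hole 1: d = -2.6 in → contributes −0.85074 in⁴
  hole 2: d = 0 in → contributes −0.0012566 in⁴
  hole 3: d = 2.6 in → contributes −0.85074 in⁴
Total I = 129.53 in⁴.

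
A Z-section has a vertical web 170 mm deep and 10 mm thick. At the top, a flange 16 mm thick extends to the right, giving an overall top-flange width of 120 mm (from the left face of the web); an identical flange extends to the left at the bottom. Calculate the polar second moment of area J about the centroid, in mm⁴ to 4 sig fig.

Split into non-overlapping primitives; take the origin at the lower-left of the bounding box.
Web: 10 × 170, A = 1 700 mm², y = 85 mm, Ī = 4 094 167 mm⁴.
Top flange (beyond web): 110 × 16, A = 1 760 mm², y = 162 mm, Ī = 37546.7 mm⁴.
Bottom flange (beyond web): 110 × 16, A = 1 760 mm², y = 8 mm, Ī = 37546.7 mm⁴.
Centroid: ȳ = ΣA·y / ΣA = 85 mm.
Transfer each piece to the centroidal x-axis using Ī + A·d² with d = y − 85:
  web: d = 0 mm → contributes +4 094 167 mm⁴
  top flange (beyond web): d = 77 mm → contributes +10 472 587 mm⁴
  bottom flange (beyond web): d = -77 mm → contributes +10 472 587 mm⁴
Total I = 25 039 340 mm⁴.
For the y-axis: x̄ = 115 mm.
Repeating about the centroidal y-axis gives I_y = 16 235 500 mm⁴.
Polar second moment: J = I_x + I_y = 41 274 840 mm⁴.

J ≈ 4.127 × 10⁷ mm⁴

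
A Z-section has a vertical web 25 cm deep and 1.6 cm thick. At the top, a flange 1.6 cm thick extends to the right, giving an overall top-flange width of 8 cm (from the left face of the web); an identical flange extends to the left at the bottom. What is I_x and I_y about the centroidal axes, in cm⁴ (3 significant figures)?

I_x ≈ 4890 cm⁴, I_y ≈ 406 cm⁴

Treat the section as a set of non-overlapping primitives; coordinates are from the bounding-box lower-left.
Web: 1.6 × 25, A = 40 cm², y = 12.5 cm, Ī = 2083.3 cm⁴.
Top flange (beyond web): 6.4 × 1.6, A = 10.24 cm², y = 24.2 cm, Ī = 2.1845 cm⁴.
Bottom flange (beyond web): 6.4 × 1.6, A = 10.24 cm², y = 0.8 cm, Ī = 2.1845 cm⁴.
Centroid: ȳ = ΣA·y / ΣA = 12.5 cm.
Transfer each piece to the centroidal x-axis using Ī + A·d² with d = y − 12.5:
  web: d = 0 cm → contributes +2083.3 cm⁴
  top flange (beyond web): d = 11.7 cm → contributes +1403.9 cm⁴
  bottom flange (beyond web): d = -11.7 cm → contributes +1403.9 cm⁴
Total I = 4891.2 cm⁴.
For the y-axis: x̄ = 7.2 cm.
Repeating about the centroidal y-axis gives I_y = 406.12 cm⁴.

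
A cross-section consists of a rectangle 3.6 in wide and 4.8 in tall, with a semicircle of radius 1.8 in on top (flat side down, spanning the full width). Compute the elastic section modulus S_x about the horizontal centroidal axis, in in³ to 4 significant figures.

Decompose the section into non-overlapping parts with the origin at the bottom-left of its bounding rectangle.
Rectangular body: 3.6 × 4.8, A = 17.28 in², y = 2.4 in, Ī = 33.1776 in⁴.
Semicircular cap: semicircle r = 1.8, A = 5.08938 in², y = 5.56394 in, Ī = 1.15218 in⁴.
Centroid: ȳ = ΣA·y / ΣA = 3.11985 in.
Transfer each piece to the horizontal centroidal axis using Ī + A·d² with d = y − 3.11985:
  rectangular body: d = -0.719846 in → contributes +42.1317 in⁴
  semicircular cap: d = 2.4441 in → contributes +31.5542 in⁴
Total I = 73.6859 in⁴.
Extreme fibre distance c = 3.48015 in; S = I/c = 21.1732 in³.

S_x ≈ 21.17 in³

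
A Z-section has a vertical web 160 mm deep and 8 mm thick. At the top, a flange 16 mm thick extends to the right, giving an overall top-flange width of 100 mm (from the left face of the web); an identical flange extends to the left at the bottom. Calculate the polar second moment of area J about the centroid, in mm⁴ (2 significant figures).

J ≈ 2.7 × 10⁷ mm⁴

Break the section into simple shapes (no overlaps), measuring from the bottom-left corner of the bounding box.
Web: 8 × 160, A = 1 280 mm², y = 80 mm, Ī = 2 730 667 mm⁴.
Top flange (beyond web): 92 × 16, A = 1 472 mm², y = 152 mm, Ī = 31 403 mm⁴.
Bottom flange (beyond web): 92 × 16, A = 1 472 mm², y = 8 mm, Ī = 31 403 mm⁴.
Centroid: ȳ = ΣA·y / ΣA = 80 mm.
Transfer each piece to the centroidal x-axis using Ī + A·d² with d = y − 80:
  web: d = 0 mm → contributes +2 730 667 mm⁴
  top flange (beyond web): d = 72 mm → contributes +7 662 251 mm⁴
  bottom flange (beyond web): d = -72 mm → contributes +7 662 251 mm⁴
Total I = 18 055 168 mm⁴.
For the y-axis: x̄ = 96 mm.
Repeating about the centroidal y-axis gives I_y = 9 443 328 mm⁴.
Polar second moment: J = I_x + I_y = 27 498 496 mm⁴.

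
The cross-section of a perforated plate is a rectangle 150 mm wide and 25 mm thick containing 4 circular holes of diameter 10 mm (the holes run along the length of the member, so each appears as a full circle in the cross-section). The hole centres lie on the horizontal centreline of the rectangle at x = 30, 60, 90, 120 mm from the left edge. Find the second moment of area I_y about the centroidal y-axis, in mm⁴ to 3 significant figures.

Break the section into simple shapes (no overlaps), measuring from the bottom-left corner of the bounding box.
Plate: 150 × 25, A = 3 750 mm², x = 75 mm, Ī = 7 031 250 mm⁴.
Hole 1 (subtracted): ⌀10, A = 78.54 mm², x = 30 mm, Ī = 490.87 mm⁴.
Hole 2 (subtracted): ⌀10, A = 78.54 mm², x = 60 mm, Ī = 490.87 mm⁴.
Hole 3 (subtracted): ⌀10, A = 78.54 mm², x = 90 mm, Ī = 490.87 mm⁴.
Hole 4 (subtracted): ⌀10, A = 78.54 mm², x = 120 mm, Ī = 490.87 mm⁴.
By symmetry the centroid is at mid-width, x̄ = 75 mm.
Transfer each piece to the centroidal y-axis using Ī + A·d² with d = x − 75:
  plate: d = 0 mm → contributes +7 031 250 mm⁴
  hole 1: d = -45 mm → contributes −159 534 mm⁴
  hole 2: d = -15 mm → contributes −18 162 mm⁴
  hole 3: d = 15 mm → contributes −18 162 mm⁴
  hole 4: d = 45 mm → contributes −159 534 mm⁴
Total I = 6 675 857 mm⁴.

I_y ≈ 6.68 × 10⁶ mm⁴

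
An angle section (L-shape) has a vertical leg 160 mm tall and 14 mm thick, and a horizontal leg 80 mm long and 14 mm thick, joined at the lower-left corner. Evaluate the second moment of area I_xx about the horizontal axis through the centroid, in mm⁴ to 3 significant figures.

I_xx ≈ 8.28 × 10⁶ mm⁴

Split into non-overlapping primitives; take the origin at the lower-left of the bounding box.
Vertical leg: 14 × 160, A = 2 240 mm², y = 80 mm, Ī = 4 778 667 mm⁴.
Horizontal leg (remainder): 66 × 14, A = 924 mm², y = 7 mm, Ī = 15 092 mm⁴.
Centroid: ȳ = ΣA·y / ΣA = 58.681 mm.
Transfer each piece to the horizontal axis through the centroid using Ī + A·d² with d = y − 58.681:
  vertical leg: d = 21.319 mm → contributes +5 796 706 mm⁴
  horizontal leg (remainder): d = -51.681 mm → contributes +2 483 067 mm⁴
Total I = 8 279 774 mm⁴.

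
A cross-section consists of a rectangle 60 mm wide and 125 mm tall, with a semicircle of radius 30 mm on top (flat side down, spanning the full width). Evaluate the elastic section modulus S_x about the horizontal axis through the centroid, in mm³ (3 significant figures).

Decompose the section into non-overlapping parts with the origin at the bottom-left of its bounding rectangle.
Rectangular body: 60 × 125, A = 7 500 mm², y = 62.5 mm, Ī = 9 765 625 mm⁴.
Semicircular cap: semicircle r = 30, A = 1413.7 mm², y = 137.73 mm, Ī = 88 903 mm⁴.
Centroid: ȳ = ΣA·y / ΣA = 74.432 mm.
Transfer each piece to the horizontal axis through the centroid using Ī + A·d² with d = y − 74.432:
  rectangular body: d = -11.932 mm → contributes +10 833 396 mm⁴
  semicircular cap: d = 63.301 mm → contributes +5 753 605 mm⁴
Total I = 16 587 001 mm⁴.
Extreme fibre distance c = 80.568 mm; S = I/c = 205 875 mm³.

S_x ≈ 2.06 × 10⁵ mm³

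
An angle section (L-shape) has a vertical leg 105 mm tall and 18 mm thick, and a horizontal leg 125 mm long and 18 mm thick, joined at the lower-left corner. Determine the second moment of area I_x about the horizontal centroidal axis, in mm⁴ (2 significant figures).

Break the section into simple shapes (no overlaps), measuring from the bottom-left corner of the bounding box.
Vertical leg: 18 × 105, A = 1 890 mm², y = 52.5 mm, Ī = 1 736 438 mm⁴.
Horizontal leg (remainder): 107 × 18, A = 1 926 mm², y = 9 mm, Ī = 52 002 mm⁴.
Centroid: ȳ = ΣA·y / ΣA = 30.54 mm.
Transfer each piece to the horizontal centroidal axis using Ī + A·d² with d = y − 30.54:
  vertical leg: d = 21.96 mm → contributes +2 647 475 mm⁴
  horizontal leg (remainder): d = -21.54 mm → contributes +946 011 mm⁴
Total I = 3 593 485 mm⁴.

I_x ≈ 3.6 × 10⁶ mm⁴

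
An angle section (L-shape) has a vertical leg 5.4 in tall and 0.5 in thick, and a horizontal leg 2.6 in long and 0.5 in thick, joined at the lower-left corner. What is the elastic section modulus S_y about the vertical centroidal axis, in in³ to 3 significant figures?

S_y ≈ 0.866 in³

Treat the section as a set of non-overlapping primitives; coordinates are from the bounding-box lower-left.
Vertical leg: 0.5 × 5.4, A = 2.7 in², x = 0.25 in, Ī = 0.05625 in⁴.
Horizontal leg (remainder): 2.1 × 0.5, A = 1.05 in², x = 1.55 in, Ī = 0.38588 in⁴.
Centroid: x̄ = ΣA·x / ΣA = 0.614 in.
Transfer each piece to the vertical centroidal axis using Ī + A·d² with d = x − 0.614:
  vertical leg: d = -0.364 in → contributes +0.41399 in⁴
  horizontal leg (remainder): d = 0.936 in → contributes +1.3058 in⁴
Total I = 1.7198 in⁴.
Extreme fibre distance c = 1.986 in; S = I/c = 0.86594 in³.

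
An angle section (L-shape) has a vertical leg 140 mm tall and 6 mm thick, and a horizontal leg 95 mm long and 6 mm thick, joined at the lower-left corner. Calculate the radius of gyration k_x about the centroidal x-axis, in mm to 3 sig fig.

k_x ≈ 45.5 mm

Decompose the section into non-overlapping parts with the origin at the bottom-left of its bounding rectangle.
Vertical leg: 6 × 140, A = 840 mm², y = 70 mm, Ī = 1 372 000 mm⁴.
Horizontal leg (remainder): 89 × 6, A = 534 mm², y = 3 mm, Ī = 1 602 mm⁴.
Centroid: ȳ = ΣA·y / ΣA = 43.961 mm.
Transfer each piece to the centroidal x-axis using Ī + A·d² with d = y − 43.961:
  vertical leg: d = 26.039 mm → contributes +1 941 558 mm⁴
  horizontal leg (remainder): d = -40.961 mm → contributes +897 536 mm⁴
Total I = 2 839 094 mm⁴.
Radius of gyration: k = √(I/A) = √(2 839 094 / 1 374) = 45.457 mm.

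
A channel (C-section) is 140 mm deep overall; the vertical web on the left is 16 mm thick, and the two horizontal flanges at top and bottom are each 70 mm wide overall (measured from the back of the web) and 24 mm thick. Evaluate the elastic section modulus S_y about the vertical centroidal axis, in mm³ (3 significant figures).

Decompose the section into non-overlapping parts with the origin at the bottom-left of its bounding rectangle.
Web: 16 × 140, A = 2 240 mm², x = 8 mm, Ī = 47 787 mm⁴.
Top flange (beyond web): 54 × 24, A = 1 296 mm², x = 43 mm, Ī = 314 928 mm⁴.
Bottom flange (beyond web): 54 × 24, A = 1 296 mm², x = 43 mm, Ī = 314 928 mm⁴.
Centroid: x̄ = ΣA·x / ΣA = 26.775 mm.
Transfer each piece to the vertical centroidal axis using Ī + A·d² with d = x − 26.775:
  web: d = -18.775 mm → contributes +837 374 mm⁴
  top flange (beyond web): d = 16.225 mm → contributes +656 108 mm⁴
  bottom flange (beyond web): d = 16.225 mm → contributes +656 108 mm⁴
Total I = 2 149 590 mm⁴.
Extreme fibre distance c = 43.225 mm; S = I/c = 49 730 mm³.

S_y ≈ 4.97 × 10⁴ mm³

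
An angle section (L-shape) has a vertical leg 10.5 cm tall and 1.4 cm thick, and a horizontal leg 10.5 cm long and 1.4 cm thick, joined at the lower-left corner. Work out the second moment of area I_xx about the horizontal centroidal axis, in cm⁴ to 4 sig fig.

Treat the section as a set of non-overlapping primitives; coordinates are from the bounding-box lower-left.
Vertical leg: 1.4 × 10.5, A = 14.7 cm², y = 5.25 cm, Ī = 135.056 cm⁴.
Horizontal leg (remainder): 9.1 × 1.4, A = 12.74 cm², y = 0.7 cm, Ī = 2.08087 cm⁴.
Centroid: ȳ = ΣA·y / ΣA = 3.1375 cm.
Transfer each piece to the horizontal centroidal axis using Ī + A·d² with d = y − 3.1375:
  vertical leg: d = 2.1125 cm → contributes +200.657 cm⁴
  horizontal leg (remainder): d = -2.4375 cm → contributes +77.7744 cm⁴
Total I = 278.432 cm⁴.

I_xx ≈ 278.4 cm⁴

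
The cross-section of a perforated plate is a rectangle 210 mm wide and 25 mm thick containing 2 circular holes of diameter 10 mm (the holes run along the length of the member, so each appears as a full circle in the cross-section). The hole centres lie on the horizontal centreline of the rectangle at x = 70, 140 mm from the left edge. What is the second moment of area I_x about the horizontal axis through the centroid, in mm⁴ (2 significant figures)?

I_x ≈ 2.7 × 10⁵ mm⁴

Split into non-overlapping primitives; take the origin at the lower-left of the bounding box.
Plate: 210 × 25, A = 5 250 mm², y = 12.5 mm, Ī = 273 438 mm⁴.
Hole 1 (subtracted): ⌀10, A = 78.54 mm², y = 12.5 mm, Ī = 490.9 mm⁴.
Hole 2 (subtracted): ⌀10, A = 78.54 mm², y = 12.5 mm, Ī = 490.9 mm⁴.
By symmetry the centroid is at mid-height, ȳ = 12.5 mm.
All pieces are centred on the horizontal axis through the centroid, so I = ΣĪ (holes subtracted) = 272 456 mm⁴.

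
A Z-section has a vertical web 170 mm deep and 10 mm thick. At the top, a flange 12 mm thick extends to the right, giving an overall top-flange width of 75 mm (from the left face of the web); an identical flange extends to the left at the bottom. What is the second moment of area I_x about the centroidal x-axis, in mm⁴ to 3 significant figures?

Treat the section as a set of non-overlapping primitives; coordinates are from the bounding-box lower-left.
Web: 10 × 170, A = 1 700 mm², y = 85 mm, Ī = 4 094 167 mm⁴.
Top flange (beyond web): 65 × 12, A = 780 mm², y = 164 mm, Ī = 9 360 mm⁴.
Bottom flange (beyond web): 65 × 12, A = 780 mm², y = 6 mm, Ī = 9 360 mm⁴.
Centroid: ȳ = ΣA·y / ΣA = 85 mm.
Transfer each piece to the centroidal x-axis using Ī + A·d² with d = y − 85:
  web: d = 0 mm → contributes +4 094 167 mm⁴
  top flange (beyond web): d = 79 mm → contributes +4 877 340 mm⁴
  bottom flange (beyond web): d = -79 mm → contributes +4 877 340 mm⁴
Total I = 13 848 847 mm⁴.

I_x ≈ 1.38 × 10⁷ mm⁴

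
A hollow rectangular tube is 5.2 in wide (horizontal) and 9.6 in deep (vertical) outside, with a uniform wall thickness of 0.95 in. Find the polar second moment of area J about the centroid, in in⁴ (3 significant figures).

Split into non-overlapping primitives; take the origin at the lower-left of the bounding box.
Outer rectangle: 5.2 × 9.6, A = 49.92 in², y = 4.8 in, Ī = 383.39 in⁴.
Inner void (subtracted): 3.3 × 7.7, A = 25.41 in², y = 4.8 in, Ī = 125.55 in⁴.
By symmetry the centroid is at mid-height, ȳ = 4.8 in.
All pieces are centred on the centroidal x-axis, so I = ΣĪ (holes subtracted) = 257.84 in⁴.
Repeating about the centroidal y-axis gives I_y = 89.427 in⁴.
Polar second moment: J = I_x + I_y = 347.27 in⁴.

J ≈ 347 in⁴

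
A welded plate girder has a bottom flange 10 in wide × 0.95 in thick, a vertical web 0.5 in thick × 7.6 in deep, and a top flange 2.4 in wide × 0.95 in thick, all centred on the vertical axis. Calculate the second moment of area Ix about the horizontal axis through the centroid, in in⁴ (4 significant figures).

Ix ≈ 173.3 in⁴

Treat the section as a set of non-overlapping primitives; coordinates are from the bounding-box lower-left.
Bottom plate: 10 × 0.95, A = 9.5 in², y = 0.475 in, Ī = 0.714479 in⁴.
Web plate: 0.5 × 7.6, A = 3.8 in², y = 4.75 in, Ī = 18.2907 in⁴.
Top plate: 2.4 × 0.95, A = 2.28 in², y = 9.025 in, Ī = 0.171475 in⁴.
Centroid: ȳ = ΣA·y / ΣA = 2.7689 in.
Transfer each piece to the horizontal axis through the centroid using Ī + A·d² with d = y − 2.7689:
  bottom plate: d = -2.2939 in → contributes +50.7034 in⁴
  web plate: d = 1.9811 in → contributes +33.2047 in⁴
  top plate: d = 6.2561 in → contributes +89.4078 in⁴
Total I = 173.316 in⁴.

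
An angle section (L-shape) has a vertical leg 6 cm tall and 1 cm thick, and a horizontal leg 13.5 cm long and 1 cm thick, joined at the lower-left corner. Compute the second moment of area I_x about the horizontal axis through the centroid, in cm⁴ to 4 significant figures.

I_x ≈ 44.38 cm⁴

Break the section into simple shapes (no overlaps), measuring from the bottom-left corner of the bounding box.
Vertical leg: 1 × 6, A = 6 cm², y = 3 cm, Ī = 18 cm⁴.
Horizontal leg (remainder): 12.5 × 1, A = 12.5 cm², y = 0.5 cm, Ī = 1.04167 cm⁴.
Centroid: ȳ = ΣA·y / ΣA = 1.31081 cm.
Transfer each piece to the horizontal axis through the centroid using Ī + A·d² with d = y − 1.31081:
  vertical leg: d = 1.68919 cm → contributes +35.1202 cm⁴
  horizontal leg (remainder): d = -0.810811 cm → contributes +9.25934 cm⁴
Total I = 44.3795 cm⁴.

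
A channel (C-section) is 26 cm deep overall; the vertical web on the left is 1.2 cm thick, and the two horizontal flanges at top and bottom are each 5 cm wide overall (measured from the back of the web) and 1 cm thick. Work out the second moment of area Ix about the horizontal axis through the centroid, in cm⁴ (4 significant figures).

Decompose the section into non-overlapping parts with the origin at the bottom-left of its bounding rectangle.
Web: 1.2 × 26, A = 31.2 cm², y = 13 cm, Ī = 1757.6 cm⁴.
Top flange (beyond web): 3.8 × 1, A = 3.8 cm², y = 25.5 cm, Ī = 0.316667 cm⁴.
Bottom flange (beyond web): 3.8 × 1, A = 3.8 cm², y = 0.5 cm, Ī = 0.316667 cm⁴.
By symmetry the centroid is at mid-height, ȳ = 13 cm.
Transfer each piece to the horizontal axis through the centroid using Ī + A·d² with d = y − 13:
  web: d = 0 cm → contributes +1757.6 cm⁴
  top flange (beyond web): d = 12.5 cm → contributes +594.067 cm⁴
  bottom flange (beyond web): d = -12.5 cm → contributes +594.067 cm⁴
Total I = 2945.73 cm⁴.

Ix ≈ 2946 cm⁴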